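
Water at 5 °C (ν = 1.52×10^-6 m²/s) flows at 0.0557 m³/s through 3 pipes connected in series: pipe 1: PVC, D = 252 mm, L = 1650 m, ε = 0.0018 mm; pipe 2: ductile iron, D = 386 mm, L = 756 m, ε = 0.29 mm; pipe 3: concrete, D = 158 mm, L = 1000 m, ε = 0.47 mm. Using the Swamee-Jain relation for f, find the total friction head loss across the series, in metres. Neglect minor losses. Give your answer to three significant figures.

H ≈ 76.6 m

Pipe 1: V = 1.117 m/s, Re = 1.85×10^5, ε/D = 7.14×10^-6, f = 0.01583, h_1 = f(L/D)V²/2g = 6.589 m
Pipe 2: V = 0.4760 m/s, Re = 1.21×10^5, ε/D = 7.51×10^-4, f = 0.02102, h_2 = f(L/D)V²/2g = 0.4755 m
Pipe 3: V = 2.841 m/s, Re = 2.95×10^5, ε/D = 0.00297, f = 0.02671, h_3 = f(L/D)V²/2g = 69.54 m
Series → Q common, losses add: H = Σh = 76.61 m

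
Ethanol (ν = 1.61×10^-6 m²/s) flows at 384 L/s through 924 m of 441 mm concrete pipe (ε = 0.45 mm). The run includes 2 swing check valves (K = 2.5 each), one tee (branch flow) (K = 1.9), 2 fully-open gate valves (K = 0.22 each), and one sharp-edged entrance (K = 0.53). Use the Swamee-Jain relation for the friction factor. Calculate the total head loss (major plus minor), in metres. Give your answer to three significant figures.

V = 4Q/(πD²) = 2.514 m/s; V²/2g = 0.3221 m
Re = 6.89×10^5, ε/D = 0.00102 → f = 0.02027 (Swamee-Jain)
Major: h_f = f(L/D)·V²/2g = 0.02027·2095·0.3221 = 13.68 m
Minor: ΣK = 7.87; h_m = ΣK·V²/2g = 2.535 m
Total H_L = 13.68 + 2.535 = 16.22 m

H_L ≈ 16.2 m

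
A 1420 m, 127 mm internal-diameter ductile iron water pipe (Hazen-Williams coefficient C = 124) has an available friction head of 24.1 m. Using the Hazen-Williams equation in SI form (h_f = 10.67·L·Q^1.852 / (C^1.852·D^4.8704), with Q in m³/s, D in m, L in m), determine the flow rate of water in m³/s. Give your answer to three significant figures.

Q ≈ 0.0168 m³/s

Rearranging: Q = [h_f·C^1.852·D^4.8704 / (10.67·L)]^(1/1.852)
Q = [24.1·124^1.852·0.127^4.8704 / (10.67·1420)]^0.540 = 0.01681 m³/s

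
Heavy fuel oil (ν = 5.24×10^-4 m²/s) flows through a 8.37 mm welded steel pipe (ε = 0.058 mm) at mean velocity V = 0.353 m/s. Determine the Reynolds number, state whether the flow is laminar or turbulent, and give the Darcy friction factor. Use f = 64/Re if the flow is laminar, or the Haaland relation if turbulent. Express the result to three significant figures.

Re ≈ 5.64; laminar; f = 64/Re ≈ 11.4

Re = VD/ν = 0.3530·0.00837/5.24×10^-4 = 5.64
Re < 2300 → laminar → f = 64/Re = 11.35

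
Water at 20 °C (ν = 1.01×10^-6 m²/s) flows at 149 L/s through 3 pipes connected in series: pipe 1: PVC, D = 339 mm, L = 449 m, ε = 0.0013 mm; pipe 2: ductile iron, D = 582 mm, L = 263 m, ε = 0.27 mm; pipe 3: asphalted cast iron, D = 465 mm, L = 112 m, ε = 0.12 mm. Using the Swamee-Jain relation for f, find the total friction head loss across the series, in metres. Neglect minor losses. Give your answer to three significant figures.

Pipe 1: V = 1.651 m/s, Re = 5.54×10^5, ε/D = 3.83×10^-6, f = 0.01292, h_1 = f(L/D)V²/2g = 2.377 m
Pipe 2: V = 0.5601 m/s, Re = 3.23×10^5, ε/D = 4.64×10^-4, f = 0.01802, h_2 = f(L/D)V²/2g = 0.1302 m
Pipe 3: V = 0.8774 m/s, Re = 4.04×10^5, ε/D = 2.58×10^-4, f = 0.01630, h_3 = f(L/D)V²/2g = 0.1541 m
Series → Q common, losses add: H = Σh = 2.661 m

H ≈ 2.66 m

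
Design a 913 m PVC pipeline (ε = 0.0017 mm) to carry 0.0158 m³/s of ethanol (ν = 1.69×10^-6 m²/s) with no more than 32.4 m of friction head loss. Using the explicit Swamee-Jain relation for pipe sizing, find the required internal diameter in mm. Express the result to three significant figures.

Swamee-Jain (Type III): D = 0.66·[ε^1.25·(LQ²/(gh_f))^4.75 + ν·Q^9.4·(L/(gh_f))^5.2]^0.04
LQ²/(gh_f) = 7.171×10^-4; L/(gh_f) = 2.872
Term 1 = ε^1.25·(…)^4.75 = 7.11×10^-23; Term 2 = ν·Q^9.4·(…)^5.2 = 4.77×10^-21
D = 0.66·(7.11×10^-23 + 4.77×10^-21)^0.04 = 0.1016 m = 102 mm
Check: V = 1.95 m/s, Re = 1.17×10^5, f = 0.01740, h_f = 30.3 m ≈ 32.4 m ✓

D ≈ 102 mm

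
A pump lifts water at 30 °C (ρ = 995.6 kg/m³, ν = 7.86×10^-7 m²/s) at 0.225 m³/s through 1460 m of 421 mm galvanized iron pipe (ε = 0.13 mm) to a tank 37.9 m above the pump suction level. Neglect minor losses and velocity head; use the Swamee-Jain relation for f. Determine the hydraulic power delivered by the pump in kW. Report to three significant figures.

V = 4Q/(πD²) = 1.616 m/s; Re = 8.66×10^5; ε/D = 3.09×10^-4; f = 0.01594
h_f = f(L/D)V²/2g = 7.359 m
Total head H = z + h_f = 37.9 + 7.359 = 45.26 m
P_hyd = ρgQH = 995.6·9.81·0.225·45.26 = 99.46 kW

P_hyd ≈ 99.5 kW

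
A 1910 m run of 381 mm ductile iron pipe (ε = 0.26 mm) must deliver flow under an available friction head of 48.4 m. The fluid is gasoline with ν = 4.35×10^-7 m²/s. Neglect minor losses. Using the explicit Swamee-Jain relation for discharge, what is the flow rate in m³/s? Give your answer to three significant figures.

Q ≈ 0.369 m³/s

Swamee-Jain (Type II): Q = -0.965·√(gD⁵h_f/L)·ln[ε/(3.7D) + √(3.17ν²L/(gD³h_f))]
√(gD⁵h_f/L) = √(9.81·0.381⁵·48.4/1910) = 0.04467
ε/(3.7D) = 1.84×10^-4; √(3.17ν²L/(gD³h_f)) = 6.61×10^-6
Q = -0.965·0.04467·ln(1.910×10^-4) = 0.3692 m³/s
Check: V = 3.24 m/s, Re = 2.84×10^6, f = 0.01813, h_f = 48.6 m ≈ 48.4 m ✓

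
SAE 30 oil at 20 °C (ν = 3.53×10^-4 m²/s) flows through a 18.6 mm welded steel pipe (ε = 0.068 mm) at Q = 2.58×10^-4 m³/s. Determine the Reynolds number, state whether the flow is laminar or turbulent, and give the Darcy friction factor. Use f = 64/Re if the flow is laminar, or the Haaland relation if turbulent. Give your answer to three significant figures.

V = 4Q/(πD²) = 0.9495 m/s
Re = VD/ν = 0.9495·0.0186/3.53×10^-4 = 50.0
Re < 2300 → laminar → f = 64/Re = 1.279

Re ≈ 50.0; laminar; f = 64/Re ≈ 1.28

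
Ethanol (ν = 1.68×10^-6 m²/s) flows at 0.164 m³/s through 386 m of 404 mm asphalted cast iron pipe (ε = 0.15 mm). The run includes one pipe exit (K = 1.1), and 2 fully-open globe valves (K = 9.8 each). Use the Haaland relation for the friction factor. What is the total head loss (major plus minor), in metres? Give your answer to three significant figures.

H_L ≈ 3.10 m

V = 4Q/(πD²) = 1.279 m/s; V²/2g = 0.08342 m
Re = 3.08×10^5, ε/D = 3.71×10^-4 → f = 0.01725 (Haaland)
Major: h_f = f(L/D)·V²/2g = 0.01725·955.4·0.08342 = 1.375 m
Minor: ΣK = 20.7; h_m = ΣK·V²/2g = 1.727 m
Total H_L = 1.375 + 1.727 = 3.102 m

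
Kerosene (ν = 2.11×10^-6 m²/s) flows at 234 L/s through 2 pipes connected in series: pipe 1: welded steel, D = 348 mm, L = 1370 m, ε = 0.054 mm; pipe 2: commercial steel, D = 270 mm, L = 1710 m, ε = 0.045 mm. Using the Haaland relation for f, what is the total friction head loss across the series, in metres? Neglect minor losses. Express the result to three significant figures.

Pipe 1: V = 2.460 m/s, Re = 4.06×10^5, ε/D = 1.55×10^-4, f = 0.01517, h_1 = f(L/D)V²/2g = 18.42 m
Pipe 2: V = 4.087 m/s, Re = 5.23×10^5, ε/D = 1.67×10^-4, f = 0.01491, h_2 = f(L/D)V²/2g = 80.38 m
Series → Q common, losses add: H = Σh = 98.80 m

H ≈ 98.8 m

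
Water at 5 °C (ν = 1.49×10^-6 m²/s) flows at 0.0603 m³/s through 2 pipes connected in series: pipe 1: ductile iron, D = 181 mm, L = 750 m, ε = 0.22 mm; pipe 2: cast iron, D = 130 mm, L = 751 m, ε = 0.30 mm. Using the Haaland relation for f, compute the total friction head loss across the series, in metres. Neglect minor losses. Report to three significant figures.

H ≈ 175 m

Pipe 1: V = 2.344 m/s, Re = 2.85×10^5, ε/D = 0.00122, f = 0.02143, h_1 = f(L/D)V²/2g = 24.85 m
Pipe 2: V = 4.543 m/s, Re = 3.96×10^5, ε/D = 0.00231, f = 0.02475, h_2 = f(L/D)V²/2g = 150.4 m
Series → Q common, losses add: H = Σh = 175.3 m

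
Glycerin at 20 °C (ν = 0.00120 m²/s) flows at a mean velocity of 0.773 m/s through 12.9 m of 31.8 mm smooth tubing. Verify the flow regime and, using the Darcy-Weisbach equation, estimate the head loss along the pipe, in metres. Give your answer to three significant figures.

Re = VD/ν = 0.773·0.03180/0.00120 = 20.5 → laminar (Re < 2300)
f = 64/Re = 3.124
h_f = f(L/D)V²/(2g) = 3.124·(12.9/0.03180)·0.773²/(2·9.81) = 38.60 m

h_f ≈ 38.6 m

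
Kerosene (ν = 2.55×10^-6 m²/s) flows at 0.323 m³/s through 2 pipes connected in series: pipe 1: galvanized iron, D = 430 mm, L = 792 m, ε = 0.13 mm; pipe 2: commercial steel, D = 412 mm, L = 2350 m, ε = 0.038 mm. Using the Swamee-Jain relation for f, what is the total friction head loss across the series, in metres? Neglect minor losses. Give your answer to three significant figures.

Pipe 1: V = 2.224 m/s, Re = 3.75×10^5, ε/D = 3.02×10^-4, f = 0.01675, h_1 = f(L/D)V²/2g = 7.779 m
Pipe 2: V = 2.423 m/s, Re = 3.91×10^5, ε/D = 9.22×10^-5, f = 0.01482, h_2 = f(L/D)V²/2g = 25.29 m
Series → Q common, losses add: H = Σh = 33.07 m

H ≈ 33.1 m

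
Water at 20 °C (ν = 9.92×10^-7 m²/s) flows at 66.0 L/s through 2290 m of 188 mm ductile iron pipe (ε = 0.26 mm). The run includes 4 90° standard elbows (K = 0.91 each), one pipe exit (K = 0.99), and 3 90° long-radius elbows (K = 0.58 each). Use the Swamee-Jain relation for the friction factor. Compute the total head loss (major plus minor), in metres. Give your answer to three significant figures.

H_L ≈ 78.8 m

V = 4Q/(πD²) = 2.378 m/s; V²/2g = 0.2881 m
Re = 4.51×10^5, ε/D = 0.00138 → f = 0.02193 (Swamee-Jain)
Major: h_f = f(L/D)·V²/2g = 0.02193·12181·0.2881 = 76.98 m
Minor: ΣK = 6.37; h_m = ΣK·V²/2g = 1.835 m
Total H_L = 76.98 + 1.835 = 78.81 m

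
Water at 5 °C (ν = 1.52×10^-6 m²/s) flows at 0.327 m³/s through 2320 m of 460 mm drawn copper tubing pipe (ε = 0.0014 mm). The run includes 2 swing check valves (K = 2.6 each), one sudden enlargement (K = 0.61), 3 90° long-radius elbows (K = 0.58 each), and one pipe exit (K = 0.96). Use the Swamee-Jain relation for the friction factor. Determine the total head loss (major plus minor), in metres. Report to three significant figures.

H_L ≈ 14.4 m

V = 4Q/(πD²) = 1.968 m/s; V²/2g = 0.1973 m
Re = 5.95×10^5, ε/D = 3.04×10^-6 → f = 0.01275 (Swamee-Jain)
Major: h_f = f(L/D)·V²/2g = 0.01275·5043·0.1973 = 12.69 m
Minor: ΣK = 8.51; h_m = ΣK·V²/2g = 1.679 m
Total H_L = 12.69 + 1.679 = 14.36 m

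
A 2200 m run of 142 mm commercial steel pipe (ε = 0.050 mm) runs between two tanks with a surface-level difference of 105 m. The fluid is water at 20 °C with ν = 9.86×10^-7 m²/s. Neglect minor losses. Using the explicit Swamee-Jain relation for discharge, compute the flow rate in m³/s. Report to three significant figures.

Q ≈ 0.0444 m³/s

Swamee-Jain (Type II): Q = -0.965·√(gD⁵h_f/L)·ln[ε/(3.7D) + √(3.17ν²L/(gD³h_f))]
√(gD⁵h_f/L) = √(9.81·0.142⁵·105/2200) = 0.005199
ε/(3.7D) = 9.52×10^-5; √(3.17ν²L/(gD³h_f)) = 4.79×10^-5
Q = -0.965·0.005199·ln(1.431×10^-4) = 0.04441 m³/s
Check: V = 2.80 m/s, Re = 4.04×10^5, f = 0.01701, h_f = 106 m ≈ 105 m ✓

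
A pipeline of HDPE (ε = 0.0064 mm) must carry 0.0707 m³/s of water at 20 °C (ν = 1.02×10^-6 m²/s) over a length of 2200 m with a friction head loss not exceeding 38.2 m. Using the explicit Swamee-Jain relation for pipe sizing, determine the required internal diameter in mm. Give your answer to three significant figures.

Swamee-Jain (Type III): D = 0.66·[ε^1.25·(LQ²/(gh_f))^4.75 + ν·Q^9.4·(L/(gh_f))^5.2]^0.04
LQ²/(gh_f) = 0.02934; L/(gh_f) = 5.871
Term 1 = ε^1.25·(…)^4.75 = 1.69×10^-14; Term 2 = ν·Q^9.4·(…)^5.2 = 1.55×10^-13
D = 0.66·(1.69×10^-14 + 1.55×10^-13)^0.04 = 0.2037 m = 204 mm
Check: V = 2.17 m/s, Re = 4.33×10^5, f = 0.01388, h_f = 36.0 m ≈ 38.2 m ✓

D ≈ 204 mm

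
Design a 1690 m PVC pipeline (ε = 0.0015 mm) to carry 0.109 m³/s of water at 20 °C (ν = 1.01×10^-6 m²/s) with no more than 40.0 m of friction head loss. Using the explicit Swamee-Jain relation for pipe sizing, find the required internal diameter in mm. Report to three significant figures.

Swamee-Jain (Type III): D = 0.66·[ε^1.25·(LQ²/(gh_f))^4.75 + ν·Q^9.4·(L/(gh_f))^5.2]^0.04
LQ²/(gh_f) = 0.05117; L/(gh_f) = 4.307
Term 1 = ε^1.25·(…)^4.75 = 3.87×10^-14; Term 2 = ν·Q^9.4·(…)^5.2 = 1.79×10^-12
D = 0.66·(3.87×10^-14 + 1.79×10^-12)^0.04 = 0.2239 m = 224 mm
Check: V = 2.77 m/s, Re = 6.14×10^5, f = 0.01275, h_f = 37.6 m ≈ 40.0 m ✓

D ≈ 224 mm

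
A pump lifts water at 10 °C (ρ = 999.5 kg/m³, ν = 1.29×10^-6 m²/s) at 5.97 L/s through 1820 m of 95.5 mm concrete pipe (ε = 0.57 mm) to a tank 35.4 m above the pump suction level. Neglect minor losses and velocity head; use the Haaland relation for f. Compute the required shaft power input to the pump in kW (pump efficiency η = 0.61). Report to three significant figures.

P_shaft ≈ 5.56 kW

V = 4Q/(πD²) = 0.8334 m/s; Re = 6.17×10^4; ε/D = 0.00597; f = 0.03335
h_f = f(L/D)V²/2g = 22.50 m
Total head H = z + h_f = 35.4 + 22.50 = 57.90 m
P_hyd = ρgQH = 999.5·9.81·0.00597·57.90 = 3.389 kW
P_shaft = P_hyd/η = 3.389/0.61 = 5.556 kW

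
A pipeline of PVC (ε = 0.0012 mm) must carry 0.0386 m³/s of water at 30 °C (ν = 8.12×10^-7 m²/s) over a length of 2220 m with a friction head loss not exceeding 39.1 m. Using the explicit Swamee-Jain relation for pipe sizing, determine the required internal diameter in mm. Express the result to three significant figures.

D ≈ 160 mm

Swamee-Jain (Type III): D = 0.66·[ε^1.25·(LQ²/(gh_f))^4.75 + ν·Q^9.4·(L/(gh_f))^5.2]^0.04
LQ²/(gh_f) = 0.008623; L/(gh_f) = 5.788
Term 1 = ε^1.25·(…)^4.75 = 6.22×10^-18; Term 2 = ν·Q^9.4·(…)^5.2 = 3.88×10^-16
D = 0.66·(6.22×10^-18 + 3.88×10^-16)^0.04 = 0.1597 m = 160 mm
Check: V = 1.93 m/s, Re = 3.79×10^5, f = 0.01387, h_f = 36.5 m ≈ 39.1 m ✓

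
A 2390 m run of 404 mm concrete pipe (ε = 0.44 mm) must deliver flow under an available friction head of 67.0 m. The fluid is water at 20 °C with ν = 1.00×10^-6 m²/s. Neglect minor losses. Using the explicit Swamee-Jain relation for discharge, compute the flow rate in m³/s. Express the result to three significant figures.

Swamee-Jain (Type II): Q = -0.965·√(gD⁵h_f/L)·ln[ε/(3.7D) + √(3.17ν²L/(gD³h_f))]
√(gD⁵h_f/L) = √(9.81·0.404⁵·67.0/2390) = 0.05440
ε/(3.7D) = 2.94×10^-4; √(3.17ν²L/(gD³h_f)) = 1.32×10^-5
Q = -0.965·0.05440·ln(3.076×10^-4) = 0.4246 m³/s
Check: V = 3.31 m/s, Re = 1.34×10^6, f = 0.02034, h_f = 67.3 m ≈ 67.0 m ✓

Q ≈ 0.425 m³/s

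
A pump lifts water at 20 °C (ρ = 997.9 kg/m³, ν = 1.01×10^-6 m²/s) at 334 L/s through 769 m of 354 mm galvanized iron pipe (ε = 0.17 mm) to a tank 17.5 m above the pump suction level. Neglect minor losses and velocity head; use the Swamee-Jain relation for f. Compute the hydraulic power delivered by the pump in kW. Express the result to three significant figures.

V = 4Q/(πD²) = 3.394 m/s; Re = 1.19×10^6; ε/D = 4.80×10^-4; f = 0.01708
h_f = f(L/D)V²/2g = 21.78 m
Total head H = z + h_f = 17.5 + 21.78 = 39.28 m
P_hyd = ρgQH = 997.9·9.81·0.334·39.28 = 128.4 kW

P_hyd ≈ 128 kW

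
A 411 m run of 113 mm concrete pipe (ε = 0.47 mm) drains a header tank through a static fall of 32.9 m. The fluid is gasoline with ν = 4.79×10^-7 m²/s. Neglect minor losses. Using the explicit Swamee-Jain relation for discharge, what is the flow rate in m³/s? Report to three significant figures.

Swamee-Jain (Type II): Q = -0.965·√(gD⁵h_f/L)·ln[ε/(3.7D) + √(3.17ν²L/(gD³h_f))]
√(gD⁵h_f/L) = √(9.81·0.113⁵·32.9/411) = 0.003804
ε/(3.7D) = 0.00112; √(3.17ν²L/(gD³h_f)) = 2.53×10^-5
Q = -0.965·0.003804·ln(0.001149) = 0.02484 m³/s
Check: V = 2.48 m/s, Re = 5.84×10^5, f = 0.02902, h_f = 33.0 m ≈ 32.9 m ✓

Q ≈ 0.0248 m³/s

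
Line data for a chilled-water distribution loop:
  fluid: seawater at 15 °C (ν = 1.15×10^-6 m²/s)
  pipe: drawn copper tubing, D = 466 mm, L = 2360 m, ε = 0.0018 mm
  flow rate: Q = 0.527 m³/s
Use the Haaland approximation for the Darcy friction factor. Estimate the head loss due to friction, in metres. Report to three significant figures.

V = 4Q/(πD²) = 4·0.527/(π·0.466²) = 3.090 m/s
Re = VD/ν = 3.090·0.466/1.15×10^-6 = 1.25×10^6 → turbulent
ε/D = 0.0018/466 = 3.86×10^-6
Haaland: f = 0.01124
h_f = f(L/D)V²/(2g) = 0.01124·(2360/0.466)·3.090²/(2·9.81) = 27.69 m

h_f ≈ 27.7 m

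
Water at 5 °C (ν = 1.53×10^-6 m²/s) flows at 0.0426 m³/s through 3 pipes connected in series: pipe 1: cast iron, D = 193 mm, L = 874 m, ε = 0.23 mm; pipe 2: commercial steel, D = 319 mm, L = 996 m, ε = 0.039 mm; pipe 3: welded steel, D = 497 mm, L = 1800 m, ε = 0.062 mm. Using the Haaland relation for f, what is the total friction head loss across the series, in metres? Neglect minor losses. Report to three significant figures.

H ≈ 11.6 m

Pipe 1: V = 1.456 m/s, Re = 1.84×10^5, ε/D = 0.00119, f = 0.02174, h_1 = f(L/D)V²/2g = 10.64 m
Pipe 2: V = 0.5330 m/s, Re = 1.11×10^5, ε/D = 1.22×10^-4, f = 0.01802, h_2 = f(L/D)V²/2g = 0.8148 m
Pipe 3: V = 0.2196 m/s, Re = 7.13×10^4, ε/D = 1.25×10^-4, f = 0.01960, h_3 = f(L/D)V²/2g = 0.1745 m
Series → Q common, losses add: H = Σh = 11.63 m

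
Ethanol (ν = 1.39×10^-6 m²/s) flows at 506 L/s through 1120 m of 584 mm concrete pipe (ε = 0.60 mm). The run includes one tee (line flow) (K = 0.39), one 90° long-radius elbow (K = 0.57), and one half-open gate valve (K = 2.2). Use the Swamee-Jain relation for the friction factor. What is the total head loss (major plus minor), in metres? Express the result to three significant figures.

V = 4Q/(πD²) = 1.889 m/s; V²/2g = 0.1819 m
Re = 7.94×10^5, ε/D = 0.00103 → f = 0.02024 (Swamee-Jain)
Major: h_f = f(L/D)·V²/2g = 0.02024·1918·0.1819 = 7.060 m
Minor: ΣK = 3.16; h_m = ΣK·V²/2g = 0.5747 m
Total H_L = 7.060 + 0.5747 = 7.634 m

H_L ≈ 7.63 m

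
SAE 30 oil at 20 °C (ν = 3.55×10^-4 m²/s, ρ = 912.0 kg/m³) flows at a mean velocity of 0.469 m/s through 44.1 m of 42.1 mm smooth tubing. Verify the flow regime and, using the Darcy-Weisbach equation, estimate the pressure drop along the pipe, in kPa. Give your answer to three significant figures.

Δp ≈ 121 kPa

Re = VD/ν = 0.469·0.04210/3.55×10^-4 = 55.6 → laminar (Re < 2300)
f = 64/Re = 1.151
h_f = f(L/D)V²/(2g) = 1.151·(44.1/0.04210)·0.469²/(2·9.81) = 13.51 m
Δp = ρg·h_f = 912.0·9.81·13.51 = 120.9 kPa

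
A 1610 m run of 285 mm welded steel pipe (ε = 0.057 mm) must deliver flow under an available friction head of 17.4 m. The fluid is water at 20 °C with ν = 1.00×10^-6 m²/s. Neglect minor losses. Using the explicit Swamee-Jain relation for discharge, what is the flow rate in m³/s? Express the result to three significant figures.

Q ≈ 0.127 m³/s

Swamee-Jain (Type II): Q = -0.965·√(gD⁵h_f/L)·ln[ε/(3.7D) + √(3.17ν²L/(gD³h_f))]
√(gD⁵h_f/L) = √(9.81·0.285⁵·17.4/1610) = 0.01412
ε/(3.7D) = 5.41×10^-5; √(3.17ν²L/(gD³h_f)) = 3.59×10^-5
Q = -0.965·0.01412·ln(8.999×10^-5) = 0.1269 m³/s
Check: V = 1.99 m/s, Re = 5.67×10^5, f = 0.01535, h_f = 17.5 m ≈ 17.4 m ✓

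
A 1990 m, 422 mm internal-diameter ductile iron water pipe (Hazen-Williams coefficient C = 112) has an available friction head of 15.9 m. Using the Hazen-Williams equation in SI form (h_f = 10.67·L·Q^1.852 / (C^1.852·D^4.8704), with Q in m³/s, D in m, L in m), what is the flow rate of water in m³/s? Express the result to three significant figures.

Q ≈ 0.238 m³/s

Rearranging: Q = [h_f·C^1.852·D^4.8704 / (10.67·L)]^(1/1.852)
Q = [15.9·112^1.852·0.422^4.8704 / (10.67·1990)]^0.540 = 0.2378 m³/s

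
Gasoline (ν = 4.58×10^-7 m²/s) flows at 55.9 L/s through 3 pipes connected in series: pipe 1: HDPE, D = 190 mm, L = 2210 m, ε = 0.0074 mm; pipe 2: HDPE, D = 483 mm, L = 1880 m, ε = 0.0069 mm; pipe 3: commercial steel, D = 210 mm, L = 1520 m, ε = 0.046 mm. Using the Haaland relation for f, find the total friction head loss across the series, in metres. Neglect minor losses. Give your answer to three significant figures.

Pipe 1: V = 1.972 m/s, Re = 8.18×10^5, ε/D = 3.89×10^-5, f = 0.01264, h_1 = f(L/D)V²/2g = 29.12 m
Pipe 2: V = 0.3051 m/s, Re = 3.22×10^5, ε/D = 1.43×10^-5, f = 0.01428, h_2 = f(L/D)V²/2g = 0.2637 m
Pipe 3: V = 1.614 m/s, Re = 7.40×10^5, ε/D = 2.19×10^-4, f = 0.01505, h_3 = f(L/D)V²/2g = 14.46 m
Series → Q common, losses add: H = Σh = 43.84 m

H ≈ 43.8 m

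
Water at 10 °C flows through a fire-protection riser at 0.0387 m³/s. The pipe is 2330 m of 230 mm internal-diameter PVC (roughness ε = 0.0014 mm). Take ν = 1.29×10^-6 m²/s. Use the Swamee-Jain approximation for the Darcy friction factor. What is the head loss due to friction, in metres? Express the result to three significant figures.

V = 4Q/(πD²) = 4·0.0387/(π·0.230²) = 0.9315 m/s
Re = VD/ν = 0.9315·0.230/1.29×10^-6 = 1.66×10^5 → turbulent
ε/D = 0.0014/230 = 6.09×10^-6
Swamee-Jain: f = 0.01616
h_f = f(L/D)V²/(2g) = 0.01616·(2330/0.230)·0.9315²/(2·9.81) = 7.240 m

h_f ≈ 7.24 m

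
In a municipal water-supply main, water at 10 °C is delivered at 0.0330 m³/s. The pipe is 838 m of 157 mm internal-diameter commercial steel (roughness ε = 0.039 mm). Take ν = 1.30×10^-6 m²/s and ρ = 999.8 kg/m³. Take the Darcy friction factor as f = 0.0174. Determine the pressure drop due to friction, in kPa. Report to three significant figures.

V = 4Q/(πD²) = 4·0.0330/(π·0.157²) = 1.705 m/s
h_f = f(L/D)V²/(2g) = 0.01740·(838/0.157)·1.705²/(2·9.81) = 13.75 m
Δp = ρg·h_f = 999.8·9.81·13.75 = 134.9 kPa

Δp ≈ 135 kPa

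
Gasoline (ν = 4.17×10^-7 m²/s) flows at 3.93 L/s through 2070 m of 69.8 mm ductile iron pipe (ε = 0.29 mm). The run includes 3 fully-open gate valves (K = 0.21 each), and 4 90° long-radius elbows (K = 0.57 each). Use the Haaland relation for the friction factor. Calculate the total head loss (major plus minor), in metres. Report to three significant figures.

H_L ≈ 47.0 m

V = 4Q/(πD²) = 1.027 m/s; V²/2g = 0.05376 m
Re = 1.72×10^5, ε/D = 0.00415 → f = 0.02936 (Haaland)
Major: h_f = f(L/D)·V²/2g = 0.02936·29656·0.05376 = 46.80 m
Minor: ΣK = 2.91; h_m = ΣK·V²/2g = 0.1565 m
Total H_L = 46.80 + 0.1565 = 46.96 m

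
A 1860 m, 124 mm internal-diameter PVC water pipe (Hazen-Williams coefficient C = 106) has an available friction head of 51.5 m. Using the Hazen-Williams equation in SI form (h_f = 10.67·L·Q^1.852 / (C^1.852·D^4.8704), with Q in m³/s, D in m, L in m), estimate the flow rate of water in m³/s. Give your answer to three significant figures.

Q ≈ 0.0176 m³/s

Rearranging: Q = [h_f·C^1.852·D^4.8704 / (10.67·L)]^(1/1.852)
Q = [51.5·106^1.852·0.124^4.8704 / (10.67·1860)]^0.540 = 0.01758 m³/s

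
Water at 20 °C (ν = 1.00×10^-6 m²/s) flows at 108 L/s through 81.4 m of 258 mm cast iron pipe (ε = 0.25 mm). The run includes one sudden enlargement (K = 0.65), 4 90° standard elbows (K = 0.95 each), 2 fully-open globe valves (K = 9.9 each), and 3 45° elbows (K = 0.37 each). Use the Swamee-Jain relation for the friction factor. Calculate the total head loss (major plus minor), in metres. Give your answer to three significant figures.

V = 4Q/(πD²) = 2.066 m/s; V²/2g = 0.2175 m
Re = 5.33×10^5, ε/D = 9.69×10^-4 → f = 0.02018 (Swamee-Jain)
Major: h_f = f(L/D)·V²/2g = 0.02018·315.5·0.2175 = 1.385 m
Minor: ΣK = 25.4; h_m = ΣK·V²/2g = 5.516 m
Total H_L = 1.385 + 5.516 = 6.901 m

H_L ≈ 6.90 m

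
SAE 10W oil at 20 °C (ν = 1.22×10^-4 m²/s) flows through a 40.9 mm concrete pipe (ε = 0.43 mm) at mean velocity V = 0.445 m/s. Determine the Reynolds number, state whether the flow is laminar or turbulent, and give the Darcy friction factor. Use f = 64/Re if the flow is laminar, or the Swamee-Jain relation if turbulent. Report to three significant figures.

Re = VD/ν = 0.4450·0.0409/1.22×10^-4 = 149
Re < 2300 → laminar → f = 64/Re = 0.4290

Re ≈ 149; laminar; f = 64/Re ≈ 0.429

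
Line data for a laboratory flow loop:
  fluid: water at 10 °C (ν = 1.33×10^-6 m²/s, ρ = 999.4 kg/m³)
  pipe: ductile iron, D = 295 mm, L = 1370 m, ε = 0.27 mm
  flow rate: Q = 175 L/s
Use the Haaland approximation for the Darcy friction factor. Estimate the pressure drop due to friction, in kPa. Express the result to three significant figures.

Δp ≈ 300 kPa

V = 4Q/(πD²) = 4·0.175/(π·0.295²) = 2.560 m/s
Re = VD/ν = 2.560·0.295/1.33×10^-6 = 5.68×10^5 → turbulent
ε/D = 0.27/295 = 9.15×10^-4
Haaland: f = 0.01975
h_f = f(L/D)V²/(2g) = 0.01975·(1370/0.295)·2.560²/(2·9.81) = 30.65 m
Δp = ρg·h_f = 999.4·9.81·30.65 = 300.4 kPa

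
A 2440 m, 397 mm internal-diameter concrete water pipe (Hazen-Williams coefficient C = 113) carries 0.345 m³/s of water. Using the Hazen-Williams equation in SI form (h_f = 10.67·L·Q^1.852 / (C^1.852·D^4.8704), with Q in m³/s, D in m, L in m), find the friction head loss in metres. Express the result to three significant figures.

h_f = 10.67·2440·0.345^1.852 / (113^1.852·0.397^4.8704) = 51.45 m

h_f ≈ 51.4 m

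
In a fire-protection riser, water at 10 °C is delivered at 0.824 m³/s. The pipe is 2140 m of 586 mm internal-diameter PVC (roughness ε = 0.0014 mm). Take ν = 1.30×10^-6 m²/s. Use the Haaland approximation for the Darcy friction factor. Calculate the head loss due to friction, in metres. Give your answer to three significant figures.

V = 4Q/(πD²) = 4·0.824/(π·0.586²) = 3.055 m/s
Re = VD/ν = 3.055·0.586/1.30×10^-6 = 1.38×10^6 → turbulent
ε/D = 0.0014/586 = 2.39×10^-6
Haaland: f = 0.01103
h_f = f(L/D)V²/(2g) = 0.01103·(2140/0.586)·3.055²/(2·9.81) = 19.17 m

h_f ≈ 19.2 m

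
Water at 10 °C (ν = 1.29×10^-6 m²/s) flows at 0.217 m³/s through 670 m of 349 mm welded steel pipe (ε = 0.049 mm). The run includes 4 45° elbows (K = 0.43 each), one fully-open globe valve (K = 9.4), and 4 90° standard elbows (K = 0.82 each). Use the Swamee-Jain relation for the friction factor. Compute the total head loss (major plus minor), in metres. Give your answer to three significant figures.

H_L ≈ 11.1 m

V = 4Q/(πD²) = 2.268 m/s; V²/2g = 0.2623 m
Re = 6.14×10^5, ε/D = 1.40×10^-4 → f = 0.01463 (Swamee-Jain)
Major: h_f = f(L/D)·V²/2g = 0.01463·1920·0.2623 = 7.364 m
Minor: ΣK = 14.4; h_m = ΣK·V²/2g = 3.777 m
Total H_L = 7.364 + 3.777 = 11.14 m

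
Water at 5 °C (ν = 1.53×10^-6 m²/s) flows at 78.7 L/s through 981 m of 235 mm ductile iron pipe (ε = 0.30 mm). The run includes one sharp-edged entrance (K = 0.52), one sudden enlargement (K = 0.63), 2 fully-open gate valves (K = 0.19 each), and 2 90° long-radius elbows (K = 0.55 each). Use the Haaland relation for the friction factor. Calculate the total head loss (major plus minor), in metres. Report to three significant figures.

V = 4Q/(πD²) = 1.814 m/s; V²/2g = 0.1678 m
Re = 2.79×10^5, ε/D = 0.00128 → f = 0.02167 (Haaland)
Major: h_f = f(L/D)·V²/2g = 0.02167·4174·0.1678 = 15.18 m
Minor: ΣK = 2.63; h_m = ΣK·V²/2g = 0.4413 m
Total H_L = 15.18 + 0.4413 = 15.62 m

H_L ≈ 15.6 m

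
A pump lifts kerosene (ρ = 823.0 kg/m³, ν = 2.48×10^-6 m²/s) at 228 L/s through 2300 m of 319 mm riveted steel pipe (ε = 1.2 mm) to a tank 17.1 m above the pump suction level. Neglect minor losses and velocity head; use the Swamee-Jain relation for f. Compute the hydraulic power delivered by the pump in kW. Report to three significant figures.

V = 4Q/(πD²) = 2.853 m/s; Re = 3.67×10^5; ε/D = 0.00376; f = 0.02835
h_f = f(L/D)V²/2g = 84.80 m
Total head H = z + h_f = 17.1 + 84.80 = 101.9 m
P_hyd = ρgQH = 823.0·9.81·0.228·101.9 = 187.6 kW

P_hyd ≈ 188 kW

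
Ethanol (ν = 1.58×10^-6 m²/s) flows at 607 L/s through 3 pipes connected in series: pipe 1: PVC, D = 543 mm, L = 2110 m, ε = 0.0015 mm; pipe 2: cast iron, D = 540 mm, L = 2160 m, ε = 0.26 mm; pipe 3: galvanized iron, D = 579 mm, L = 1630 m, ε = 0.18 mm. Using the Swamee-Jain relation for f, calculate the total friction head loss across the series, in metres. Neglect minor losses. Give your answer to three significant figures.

Pipe 1: V = 2.621 m/s, Re = 9.01×10^5, ε/D = 2.76×10^-6, f = 0.01188, h_1 = f(L/D)V²/2g = 16.16 m
Pipe 2: V = 2.650 m/s, Re = 9.06×10^5, ε/D = 4.81×10^-4, f = 0.01723, h_2 = f(L/D)V²/2g = 24.67 m
Pipe 3: V = 2.305 m/s, Re = 8.45×10^5, ε/D = 3.11×10^-4, f = 0.01597, h_3 = f(L/D)V²/2g = 12.18 m
Series → Q common, losses add: H = Σh = 53.02 m

H ≈ 53.0 m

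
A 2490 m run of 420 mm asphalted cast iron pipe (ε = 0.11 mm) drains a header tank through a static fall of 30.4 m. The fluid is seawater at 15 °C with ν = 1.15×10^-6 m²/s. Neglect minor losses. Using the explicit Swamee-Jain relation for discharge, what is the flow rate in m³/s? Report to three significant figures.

Q ≈ 0.355 m³/s

Swamee-Jain (Type II): Q = -0.965·√(gD⁵h_f/L)·ln[ε/(3.7D) + √(3.17ν²L/(gD³h_f))]
√(gD⁵h_f/L) = √(9.81·0.420⁵·30.4/2490) = 0.03956
ε/(3.7D) = 7.08×10^-5; √(3.17ν²L/(gD³h_f)) = 2.17×10^-5
Q = -0.965·0.03956·ln(9.252×10^-5) = 0.3546 m³/s
Check: V = 2.56 m/s, Re = 9.35×10^5, f = 0.01545, h_f = 30.6 m ≈ 30.4 m ✓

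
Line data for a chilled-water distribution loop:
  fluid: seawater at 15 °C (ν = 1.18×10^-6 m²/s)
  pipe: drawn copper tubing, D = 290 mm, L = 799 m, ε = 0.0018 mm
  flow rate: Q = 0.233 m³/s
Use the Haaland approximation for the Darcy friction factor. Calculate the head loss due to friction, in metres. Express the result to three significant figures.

V = 4Q/(πD²) = 4·0.233/(π·0.290²) = 3.528 m/s
Re = VD/ν = 3.528·0.290/1.18×10^-6 = 8.67×10^5 → turbulent
ε/D = 0.0018/290 = 6.21×10^-6
Haaland: f = 0.01197
h_f = f(L/D)V²/(2g) = 0.01197·(799/0.290)·3.528²/(2·9.81) = 20.91 m

h_f ≈ 20.9 m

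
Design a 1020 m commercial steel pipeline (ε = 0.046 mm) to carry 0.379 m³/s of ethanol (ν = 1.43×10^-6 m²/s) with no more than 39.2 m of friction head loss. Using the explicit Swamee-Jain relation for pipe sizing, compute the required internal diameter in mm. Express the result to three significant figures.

D ≈ 340 mm

Swamee-Jain (Type III): D = 0.66·[ε^1.25·(LQ²/(gh_f))^4.75 + ν·Q^9.4·(L/(gh_f))^5.2]^0.04
LQ²/(gh_f) = 0.3810; L/(gh_f) = 2.652
Term 1 = ε^1.25·(…)^4.75 = 3.87×10^-8; Term 2 = ν·Q^9.4·(…)^5.2 = 2.50×10^-8
D = 0.66·(3.87×10^-8 + 2.50×10^-8)^0.04 = 0.3402 m = 340 mm
Check: V = 4.17 m/s, Re = 9.92×10^5, f = 0.01401, h_f = 37.2 m ≈ 39.2 m ✓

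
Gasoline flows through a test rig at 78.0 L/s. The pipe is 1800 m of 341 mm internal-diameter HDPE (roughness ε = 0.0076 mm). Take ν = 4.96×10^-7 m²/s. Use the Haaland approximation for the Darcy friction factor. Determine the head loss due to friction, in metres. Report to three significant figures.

h_f ≈ 2.55 m

V = 4Q/(πD²) = 4·0.0780/(π·0.341²) = 0.8541 m/s
Re = VD/ν = 0.8541·0.341/4.96×10^-7 = 5.87×10^5 → turbulent
ε/D = 0.0076/341 = 2.23×10^-5
Haaland: f = 0.01299
h_f = f(L/D)V²/(2g) = 0.01299·(1800/0.341)·0.8541²/(2·9.81) = 2.549 m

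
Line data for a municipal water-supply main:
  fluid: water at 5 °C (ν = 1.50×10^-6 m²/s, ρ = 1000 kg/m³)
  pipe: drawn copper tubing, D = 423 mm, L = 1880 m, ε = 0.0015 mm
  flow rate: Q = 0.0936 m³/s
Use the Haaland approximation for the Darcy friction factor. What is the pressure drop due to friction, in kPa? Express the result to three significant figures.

Δp ≈ 15.5 kPa

V = 4Q/(πD²) = 4·0.0936/(π·0.423²) = 0.6660 m/s
Re = VD/ν = 0.6660·0.423/1.50×10^-6 = 1.88×10^5 → turbulent
ε/D = 0.0015/423 = 3.55×10^-6
Haaland: f = 0.01571
h_f = f(L/D)V²/(2g) = 0.01571·(1880/0.423)·0.6660²/(2·9.81) = 1.579 m
Δp = ρg·h_f = 1000·9.81·1.579 = 15.49 kPa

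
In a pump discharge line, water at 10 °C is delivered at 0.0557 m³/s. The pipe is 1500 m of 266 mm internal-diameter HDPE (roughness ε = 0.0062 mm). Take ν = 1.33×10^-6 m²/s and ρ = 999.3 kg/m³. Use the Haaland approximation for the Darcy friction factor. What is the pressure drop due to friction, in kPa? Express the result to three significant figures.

Δp ≈ 44.3 kPa

V = 4Q/(πD²) = 4·0.0557/(π·0.266²) = 1.002 m/s
Re = VD/ν = 1.002·0.266/1.33×10^-6 = 2.00×10^5 → turbulent
ε/D = 0.0062/266 = 2.33×10^-5
Haaland: f = 0.01564
h_f = f(L/D)V²/(2g) = 0.01564·(1500/0.266)·1.002²/(2·9.81) = 4.516 m
Δp = ρg·h_f = 999.3·9.81·4.516 = 44.27 kPa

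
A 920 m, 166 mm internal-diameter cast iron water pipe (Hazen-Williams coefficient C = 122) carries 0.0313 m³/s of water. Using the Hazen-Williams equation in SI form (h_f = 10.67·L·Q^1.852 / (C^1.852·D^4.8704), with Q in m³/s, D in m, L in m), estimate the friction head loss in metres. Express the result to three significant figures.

h_f ≈ 13.8 m

h_f = 10.67·920·0.0313^1.852 / (122^1.852·0.166^4.8704) = 13.81 m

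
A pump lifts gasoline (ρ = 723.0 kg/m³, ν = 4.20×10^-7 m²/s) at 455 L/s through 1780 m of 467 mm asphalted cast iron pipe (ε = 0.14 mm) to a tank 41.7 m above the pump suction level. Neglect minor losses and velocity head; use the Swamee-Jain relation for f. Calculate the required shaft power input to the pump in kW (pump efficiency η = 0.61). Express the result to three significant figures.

V = 4Q/(πD²) = 2.656 m/s; Re = 2.95×10^6; ε/D = 3.00×10^-4; f = 0.01526
h_f = f(L/D)V²/2g = 20.92 m
Total head H = z + h_f = 41.7 + 20.92 = 62.62 m
P_hyd = ρgQH = 723.0·9.81·0.455·62.62 = 202.1 kW
P_shaft = P_hyd/η = 202.1/0.61 = 331.3 kW

P_shaft ≈ 331 kW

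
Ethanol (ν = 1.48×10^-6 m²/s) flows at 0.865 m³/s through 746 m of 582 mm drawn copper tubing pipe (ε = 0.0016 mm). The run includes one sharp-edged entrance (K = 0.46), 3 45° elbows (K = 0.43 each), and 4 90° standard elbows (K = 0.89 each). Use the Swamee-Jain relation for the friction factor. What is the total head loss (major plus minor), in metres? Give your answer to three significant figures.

H_L ≈ 10.6 m

V = 4Q/(πD²) = 3.251 m/s; V²/2g = 0.5388 m
Re = 1.28×10^6, ε/D = 2.75×10^-6 → f = 0.01122 (Swamee-Jain)
Major: h_f = f(L/D)·V²/2g = 0.01122·1282·0.5388 = 7.751 m
Minor: ΣK = 5.31; h_m = ΣK·V²/2g = 2.861 m
Total H_L = 7.751 + 2.861 = 10.61 m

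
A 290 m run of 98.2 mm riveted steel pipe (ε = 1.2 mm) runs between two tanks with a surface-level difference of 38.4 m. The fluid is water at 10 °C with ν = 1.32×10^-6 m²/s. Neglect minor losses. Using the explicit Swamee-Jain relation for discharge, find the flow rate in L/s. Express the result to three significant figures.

Swamee-Jain (Type II): Q = -0.965·√(gD⁵h_f/L)·ln[ε/(3.7D) + √(3.17ν²L/(gD³h_f))]
√(gD⁵h_f/L) = √(9.81·0.0982⁵·38.4/290) = 0.003444
ε/(3.7D) = 0.00330; √(3.17ν²L/(gD³h_f)) = 6.70×10^-5
Q = -0.965·0.003444·ln(0.003370) = 0.01892 m³/s
Check: V = 2.50 m/s, Re = 1.86×10^5, f = 0.04105, h_f = 38.6 m ≈ 38.4 m ✓

Q ≈ 18.9 L/s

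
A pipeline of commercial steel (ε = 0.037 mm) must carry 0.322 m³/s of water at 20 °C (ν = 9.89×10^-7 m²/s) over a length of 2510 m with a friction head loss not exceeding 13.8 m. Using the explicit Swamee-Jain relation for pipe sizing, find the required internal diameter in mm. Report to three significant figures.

Swamee-Jain (Type III): D = 0.66·[ε^1.25·(LQ²/(gh_f))^4.75 + ν·Q^9.4·(L/(gh_f))^5.2]^0.04
LQ²/(gh_f) = 1.922; L/(gh_f) = 18.54
Term 1 = ε^1.25·(…)^4.75 = 6.43×10^-5; Term 2 = ν·Q^9.4·(…)^5.2 = 9.19×10^-5
D = 0.66·(6.43×10^-5 + 9.19×10^-5)^0.04 = 0.4648 m = 465 mm
Check: V = 1.90 m/s, Re = 8.92×10^5, f = 0.01334, h_f = 13.2 m ≈ 13.8 m ✓

D ≈ 465 mm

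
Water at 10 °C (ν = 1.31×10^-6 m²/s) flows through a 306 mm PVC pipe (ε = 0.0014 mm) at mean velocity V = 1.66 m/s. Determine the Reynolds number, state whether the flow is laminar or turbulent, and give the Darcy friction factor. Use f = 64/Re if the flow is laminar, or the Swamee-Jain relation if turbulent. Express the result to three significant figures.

Re = VD/ν = 1.660·0.306/1.31×10^-6 = 3.88×10^5
Re > 4000 → turbulent; ε/D = 4.58×10^-6
Swamee-Jain: f = 0.01377

Re ≈ 3.88×10^5; turbulent; f ≈ 0.0138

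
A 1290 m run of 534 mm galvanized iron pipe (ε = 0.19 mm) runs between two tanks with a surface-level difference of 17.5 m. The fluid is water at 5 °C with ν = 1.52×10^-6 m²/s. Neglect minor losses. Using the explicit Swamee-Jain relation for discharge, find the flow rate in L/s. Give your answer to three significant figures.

Q ≈ 665 L/s

Swamee-Jain (Type II): Q = -0.965·√(gD⁵h_f/L)·ln[ε/(3.7D) + √(3.17ν²L/(gD³h_f))]
√(gD⁵h_f/L) = √(9.81·0.534⁵·17.5/1290) = 0.07602
ε/(3.7D) = 9.62×10^-5; √(3.17ν²L/(gD³h_f)) = 1.90×10^-5
Q = -0.965·0.07602·ln(1.152×10^-4) = 0.6653 m³/s
Check: V = 2.97 m/s, Re = 1.04×10^6, f = 0.01621, h_f = 17.6 m ≈ 17.5 m ✓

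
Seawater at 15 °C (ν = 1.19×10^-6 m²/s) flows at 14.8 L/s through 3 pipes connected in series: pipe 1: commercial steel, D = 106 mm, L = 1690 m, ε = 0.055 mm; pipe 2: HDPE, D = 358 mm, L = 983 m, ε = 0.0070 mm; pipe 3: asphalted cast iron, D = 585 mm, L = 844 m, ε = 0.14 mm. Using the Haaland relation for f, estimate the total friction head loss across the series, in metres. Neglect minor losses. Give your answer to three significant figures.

H ≈ 44.1 m

Pipe 1: V = 1.677 m/s, Re = 1.49×10^5, ε/D = 5.19×10^-4, f = 0.01925, h_1 = f(L/D)V²/2g = 44.00 m
Pipe 2: V = 0.1470 m/s, Re = 4.42×10^4, ε/D = 1.96×10^-5, f = 0.02134, h_2 = f(L/D)V²/2g = 0.06456 m
Pipe 3: V = 0.05506 m/s, Re = 2.71×10^4, ε/D = 2.39×10^-4, f = 0.02439, h_3 = f(L/D)V²/2g = 0.005439 m
Series → Q common, losses add: H = Σh = 44.07 m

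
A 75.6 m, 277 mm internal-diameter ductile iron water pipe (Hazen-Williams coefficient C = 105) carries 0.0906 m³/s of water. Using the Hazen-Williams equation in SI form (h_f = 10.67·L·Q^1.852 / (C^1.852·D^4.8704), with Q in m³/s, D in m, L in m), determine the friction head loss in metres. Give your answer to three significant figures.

h_f = 10.67·75.6·0.0906^1.852 / (105^1.852·0.277^4.8704) = 0.8859 m

h_f ≈ 0.886 m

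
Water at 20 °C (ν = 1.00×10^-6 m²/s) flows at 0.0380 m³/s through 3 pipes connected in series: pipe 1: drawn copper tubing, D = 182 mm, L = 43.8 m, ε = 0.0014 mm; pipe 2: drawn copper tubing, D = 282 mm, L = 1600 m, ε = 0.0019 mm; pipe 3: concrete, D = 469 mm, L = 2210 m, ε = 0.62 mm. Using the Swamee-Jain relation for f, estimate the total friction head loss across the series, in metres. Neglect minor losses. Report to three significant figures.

Pipe 1: V = 1.461 m/s, Re = 2.66×10^5, ε/D = 7.69×10^-6, f = 0.01479, h_1 = f(L/D)V²/2g = 0.3870 m
Pipe 2: V = 0.6084 m/s, Re = 1.72×10^5, ε/D = 6.74×10^-6, f = 0.01606, h_2 = f(L/D)V²/2g = 1.719 m
Pipe 3: V = 0.2200 m/s, Re = 1.03×10^5, ε/D = 0.00132, f = 0.02334, h_3 = f(L/D)V²/2g = 0.2712 m
Series → Q common, losses add: H = Σh = 2.378 m

H ≈ 2.38 m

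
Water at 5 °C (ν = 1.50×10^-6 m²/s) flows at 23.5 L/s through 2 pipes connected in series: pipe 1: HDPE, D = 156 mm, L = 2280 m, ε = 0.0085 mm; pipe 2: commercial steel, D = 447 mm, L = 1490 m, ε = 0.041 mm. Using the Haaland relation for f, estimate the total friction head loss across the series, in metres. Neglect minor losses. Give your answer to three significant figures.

H ≈ 19.5 m

Pipe 1: V = 1.230 m/s, Re = 1.28×10^5, ε/D = 5.45×10^-5, f = 0.01721, h_1 = f(L/D)V²/2g = 19.38 m
Pipe 2: V = 0.1497 m/s, Re = 4.46×10^4, ε/D = 9.17×10^-5, f = 0.02149, h_2 = f(L/D)V²/2g = 0.08188 m
Series → Q common, losses add: H = Σh = 19.47 m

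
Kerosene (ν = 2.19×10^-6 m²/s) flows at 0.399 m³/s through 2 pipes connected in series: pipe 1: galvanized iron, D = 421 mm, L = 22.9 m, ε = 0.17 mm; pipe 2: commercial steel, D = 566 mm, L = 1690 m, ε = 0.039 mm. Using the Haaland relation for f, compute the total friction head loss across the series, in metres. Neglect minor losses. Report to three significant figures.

Pipe 1: V = 2.866 m/s, Re = 5.51×10^5, ε/D = 4.04×10^-4, f = 0.01685, h_1 = f(L/D)V²/2g = 0.3838 m
Pipe 2: V = 1.586 m/s, Re = 4.10×10^5, ε/D = 6.89×10^-5, f = 0.01428, h_2 = f(L/D)V²/2g = 5.466 m
Series → Q common, losses add: H = Σh = 5.850 m

H ≈ 5.85 m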